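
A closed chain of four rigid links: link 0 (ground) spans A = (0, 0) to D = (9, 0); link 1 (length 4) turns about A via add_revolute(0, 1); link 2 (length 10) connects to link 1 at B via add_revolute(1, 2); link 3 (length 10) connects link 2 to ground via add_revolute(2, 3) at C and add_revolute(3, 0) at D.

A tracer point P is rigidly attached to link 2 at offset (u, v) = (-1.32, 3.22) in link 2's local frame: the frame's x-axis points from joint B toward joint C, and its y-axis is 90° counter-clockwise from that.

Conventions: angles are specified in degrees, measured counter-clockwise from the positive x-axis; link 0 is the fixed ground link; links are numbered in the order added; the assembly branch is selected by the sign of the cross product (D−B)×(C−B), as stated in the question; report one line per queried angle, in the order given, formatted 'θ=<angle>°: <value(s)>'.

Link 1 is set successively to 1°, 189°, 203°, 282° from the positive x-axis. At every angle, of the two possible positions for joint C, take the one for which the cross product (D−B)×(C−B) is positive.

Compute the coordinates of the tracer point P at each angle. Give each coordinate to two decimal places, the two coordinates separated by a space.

A=(0,0), D=(9.00,0)
θ=1°: B = A + 4.00·(cos1°, sin1°) = (3.9994, 0.0698)
θ=1°: |BD| = 5.0011
θ=1°: circle(B,10.00) ∩ circle(D,10.00): a=2.5005, h=9.6823
θ=1°:   candidates: C₊=(6.6348,9.7163) cross=48.422; C₋=(6.3645,-9.6465) cross=-48.422
θ=1°:   branch + wants cross > 0 → take C=(6.6348,9.7163) (cross=48.422)
θ=1°: ex = (C−B)/|BC| = (0.2635,0.9646); ey = (-0.9646,0.2635)
θ=1°: P = B + -1.32·ex + 3.22·ey = (0.5453,-0.3549)
θ=189°: B = A + 4.00·(cos189°, sin189°) = (-3.9508, -0.6257)
θ=189°: |BD| = 12.9659
θ=189°: circle(B,10.00) ∩ circle(D,10.00): a=6.4829, h=7.6139
θ=189°:   candidates: C₊=(2.1572,7.2922) cross=98.721; C₋=(2.8921,-7.9179) cross=-98.721
θ=189°:   branch + wants cross > 0 → take C=(2.1572,7.2922) (cross=98.721)
θ=189°: ex = (C−B)/|BC| = (0.6108,0.7918); ey = (-0.7918,0.6108)
θ=189°: P = B + -1.32·ex + 3.22·ey = (-7.3066,0.2959)
θ=203°: B = A + 4.00·(cos203°, sin203°) = (-3.6820, -1.5629)
θ=203°: |BD| = 12.7780
θ=203°: circle(B,10.00) ∩ circle(D,10.00): a=6.3890, h=7.6929
θ=203°:   candidates: C₊=(1.7180,6.8537) cross=98.300; C₋=(3.5999,-8.4166) cross=-98.300
θ=203°:   branch + wants cross > 0 → take C=(1.7180,6.8537) (cross=98.300)
θ=203°: ex = (C−B)/|BC| = (0.5400,0.8417); ey = (-0.8417,0.5400)
θ=203°: P = B + -1.32·ex + 3.22·ey = (-7.1050,-0.9351)
θ=282°: B = A + 4.00·(cos282°, sin282°) = (0.8316, -3.9126)
θ=282°: |BD| = 9.0571
θ=282°: circle(B,10.00) ∩ circle(D,10.00): a=4.5285, h=8.9159
θ=282°:   candidates: C₊=(1.0642,6.0847) cross=80.751; C₋=(8.7674,-9.9973) cross=-80.751
θ=282°:   branch + wants cross > 0 → take C=(1.0642,6.0847) (cross=80.751)
θ=282°: ex = (C−B)/|BC| = (0.0233,0.9997); ey = (-0.9997,0.0233)
θ=282°: P = B + -1.32·ex + 3.22·ey = (-2.4182,-5.1573)

θ=1°: 0.55 -0.35
θ=189°: -7.31 0.30
θ=203°: -7.10 -0.94
θ=282°: -2.42 -5.16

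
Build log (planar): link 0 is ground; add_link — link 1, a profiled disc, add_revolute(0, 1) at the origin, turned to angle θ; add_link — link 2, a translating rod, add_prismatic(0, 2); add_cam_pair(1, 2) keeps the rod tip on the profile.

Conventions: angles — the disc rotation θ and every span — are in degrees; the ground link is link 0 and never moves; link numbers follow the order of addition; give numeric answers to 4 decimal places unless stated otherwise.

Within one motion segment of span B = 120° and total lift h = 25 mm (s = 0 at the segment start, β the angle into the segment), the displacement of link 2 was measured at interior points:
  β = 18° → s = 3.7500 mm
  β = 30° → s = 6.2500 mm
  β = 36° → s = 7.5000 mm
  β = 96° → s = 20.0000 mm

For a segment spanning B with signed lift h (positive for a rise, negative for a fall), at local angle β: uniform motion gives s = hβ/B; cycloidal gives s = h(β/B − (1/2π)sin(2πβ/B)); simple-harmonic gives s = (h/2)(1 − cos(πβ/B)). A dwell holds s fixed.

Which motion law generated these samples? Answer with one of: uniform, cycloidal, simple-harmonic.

candidates at β/B = r: uniform s = h·r (linear in β); cycloidal s = h·(r − sin(2πr)/(2π)); simple-harmonic s = (h/2)(1 − cos(πr))
β=18°: printed 3.7500 | uniform 3.7500, cycloidal 0.5310, simple-harmonic 1.3624
β=30°: printed 6.2500 | uniform 6.2500, cycloidal 2.2711, simple-harmonic 3.6612
β=36°: printed 7.5000 | uniform 7.5000, cycloidal 3.7159, simple-harmonic 5.1527
β=96°: printed 20.0000 | uniform 20.0000, cycloidal 23.7841, simple-harmonic 22.6127
only one law matches every sample → uniform

uniform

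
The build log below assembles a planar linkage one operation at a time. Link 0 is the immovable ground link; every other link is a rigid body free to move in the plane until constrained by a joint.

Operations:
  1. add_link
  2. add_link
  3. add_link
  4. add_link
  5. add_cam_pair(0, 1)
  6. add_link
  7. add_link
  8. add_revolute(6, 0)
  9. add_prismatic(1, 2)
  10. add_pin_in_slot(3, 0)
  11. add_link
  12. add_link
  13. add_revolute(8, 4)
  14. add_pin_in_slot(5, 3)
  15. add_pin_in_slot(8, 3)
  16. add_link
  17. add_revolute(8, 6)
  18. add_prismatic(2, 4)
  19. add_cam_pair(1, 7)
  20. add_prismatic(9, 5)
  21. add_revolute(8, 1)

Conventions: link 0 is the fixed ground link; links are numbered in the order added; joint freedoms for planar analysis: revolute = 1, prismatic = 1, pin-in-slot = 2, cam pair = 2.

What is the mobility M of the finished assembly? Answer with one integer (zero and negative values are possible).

link 0 = ground. State L|J1|J2 = 1|0|0
+link1  2|0|0
+link2  3|0|0
+link3  4|0|0
+link4  5|0|0
C(0,1) f=2→J2  5|0|1
+link5  6|0|1
+link6  7|0|1
R(6,0) f=1→J1  7|1|1
P(1,2) f=1→J1  7|2|1
PS(3,0) f=2→J2  7|2|2
+link7  8|2|2
+link8  9|2|2
R(8,4) f=1→J1  9|3|2
PS(5,3) f=2→J2  9|3|3
PS(8,3) f=2→J2  9|3|4
+link9  10|3|4
R(8,6) f=1→J1  10|4|4
P(2,4) f=1→J1  10|5|4
C(1,7) f=2→J2  10|5|5
P(9,5) f=1→J1  10|6|5
R(8,1) f=1→J1  10|7|5
M = 3(10−1)−2·7−5 = 27−14−5 = 8

M = 8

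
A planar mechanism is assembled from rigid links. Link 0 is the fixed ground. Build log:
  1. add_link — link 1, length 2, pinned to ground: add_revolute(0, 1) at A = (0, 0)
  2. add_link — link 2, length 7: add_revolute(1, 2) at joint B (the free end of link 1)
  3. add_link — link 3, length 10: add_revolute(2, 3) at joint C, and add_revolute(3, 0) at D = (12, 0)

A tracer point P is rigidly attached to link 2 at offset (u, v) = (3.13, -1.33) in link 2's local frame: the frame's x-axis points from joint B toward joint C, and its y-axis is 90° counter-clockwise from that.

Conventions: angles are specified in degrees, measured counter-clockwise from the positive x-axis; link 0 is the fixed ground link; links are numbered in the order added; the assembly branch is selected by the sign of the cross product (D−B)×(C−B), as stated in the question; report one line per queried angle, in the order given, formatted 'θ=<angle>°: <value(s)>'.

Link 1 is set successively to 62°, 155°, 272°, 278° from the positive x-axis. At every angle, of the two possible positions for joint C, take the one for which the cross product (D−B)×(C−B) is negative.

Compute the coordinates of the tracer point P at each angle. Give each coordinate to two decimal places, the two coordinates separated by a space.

A=(0,0), D=(12.00,0)
θ=62°: B = A + 2.00·(cos62°, sin62°) = (0.9389, 1.7659)
θ=62°: |BD| = 11.2011
θ=62°: circle(B,7.00) ∩ circle(D,10.00): a=3.3240, h=6.1604
θ=62°:   candidates: C₊=(5.1926,7.3252) cross=69.004; C₋=(3.2502,-4.8415) cross=-69.004
θ=62°:   branch - wants cross < 0 → take C=(3.2502,-4.8415) (cross=-69.004)
θ=62°: ex = (C−B)/|BC| = (0.3302,-0.9439); ey = (0.9439,0.3302)
θ=62°: P = B + 3.13·ex + -1.33·ey = (0.7170,-1.6277)
θ=155°: B = A + 2.00·(cos155°, sin155°) = (-1.8126, 0.8452)
θ=155°: |BD| = 13.8385
θ=155°: circle(B,7.00) ∩ circle(D,10.00): a=5.0765, h=4.8196
θ=155°:   candidates: C₊=(3.5488,5.3458) cross=66.696; C₋=(2.9601,-4.2755) cross=-66.696
θ=155°:   branch - wants cross < 0 → take C=(2.9601,-4.2755) (cross=-66.696)
θ=155°: ex = (C−B)/|BC| = (0.6818,-0.7315); ey = (0.7315,0.6818)
θ=155°: P = B + 3.13·ex + -1.33·ey = (-0.6515,-2.3513)
θ=272°: B = A + 2.00·(cos272°, sin272°) = (0.0698, -1.9988)
θ=272°: |BD| = 12.0965
θ=272°: circle(B,7.00) ∩ circle(D,10.00): a=3.9402, h=5.7858
θ=272°:   candidates: C₊=(2.9998,4.3585) cross=69.987; C₋=(4.9118,-7.0539) cross=-69.987
θ=272°:   branch - wants cross < 0 → take C=(4.9118,-7.0539) (cross=-69.987)
θ=272°: ex = (C−B)/|BC| = (0.6917,-0.7222); ey = (0.7222,0.6917)
θ=272°: P = B + 3.13·ex + -1.33·ey = (1.2744,-5.1791)
θ=278°: B = A + 2.00·(cos278°, sin278°) = (0.2783, -1.9805)
θ=278°: |BD| = 11.8878
θ=278°: circle(B,7.00) ∩ circle(D,10.00): a=3.7988, h=5.8795
θ=278°:   candidates: C₊=(3.0446,4.4497) cross=69.895; C₋=(5.0036,-7.1450) cross=-69.895
θ=278°:   branch - wants cross < 0 → take C=(5.0036,-7.1450) (cross=-69.895)
θ=278°: ex = (C−B)/|BC| = (0.6750,-0.7378); ey = (0.7378,0.6750)
θ=278°: P = B + 3.13·ex + -1.33·ey = (1.4100,-5.1876)

θ=62°: 0.72 -1.63
θ=155°: -0.65 -2.35
θ=272°: 1.27 -5.18
θ=278°: 1.41 -5.19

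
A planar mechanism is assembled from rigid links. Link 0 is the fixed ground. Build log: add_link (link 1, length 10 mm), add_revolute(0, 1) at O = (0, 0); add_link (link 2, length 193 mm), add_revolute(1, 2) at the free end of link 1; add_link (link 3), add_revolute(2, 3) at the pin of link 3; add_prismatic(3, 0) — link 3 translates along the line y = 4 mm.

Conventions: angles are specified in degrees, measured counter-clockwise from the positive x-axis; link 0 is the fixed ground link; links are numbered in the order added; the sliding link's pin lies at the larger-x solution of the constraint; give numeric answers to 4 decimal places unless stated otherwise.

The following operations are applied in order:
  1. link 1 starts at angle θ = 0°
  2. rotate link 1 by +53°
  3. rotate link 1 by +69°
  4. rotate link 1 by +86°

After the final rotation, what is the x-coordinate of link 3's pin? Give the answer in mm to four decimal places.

geometry: r = 10 mm, L = 193 mm, e = 4 mm; θ starts at 0°
rotate link 1 by +53°: θ ← 0° +53° = 53°
rotate link 1 by +69°: θ ← 53° +69° = 122°
rotate link 1 by +86°: θ ← 122° +86° = 208°
crank pin P = (r cos θ, r sin θ) = (-8.829476, -4.694716)
h = r sin θ − e = -4.694716 − 4 = -8.694716
x = r cos θ + √(L² − h²) = -8.829476 + 192.804051 = 183.974575

183.9746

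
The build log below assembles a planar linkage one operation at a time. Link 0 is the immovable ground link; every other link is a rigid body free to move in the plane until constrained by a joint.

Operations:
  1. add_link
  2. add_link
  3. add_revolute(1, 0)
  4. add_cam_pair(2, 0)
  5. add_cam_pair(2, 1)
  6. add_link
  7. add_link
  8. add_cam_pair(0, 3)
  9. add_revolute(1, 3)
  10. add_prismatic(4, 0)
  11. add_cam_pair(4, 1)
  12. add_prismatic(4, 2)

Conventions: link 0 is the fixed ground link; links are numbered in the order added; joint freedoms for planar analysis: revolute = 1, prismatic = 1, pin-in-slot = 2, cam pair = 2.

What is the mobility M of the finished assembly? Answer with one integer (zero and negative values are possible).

link 0 = ground. State L|J1|J2 = 1|0|0
+link1  2|0|0
+link2  3|0|0
R(1,0) f=1→J1  3|1|0
C(2,0) f=2→J2  3|1|1
C(2,1) f=2→J2  3|1|2
+link3  4|1|2
+link4  5|1|2
C(0,3) f=2→J2  5|1|3
R(1,3) f=1→J1  5|2|3
P(4,0) f=1→J1  5|3|3
C(4,1) f=2→J2  5|3|4
P(4,2) f=1→J1  5|4|4
M = 3(5−1)−2·4−4 = 12−8−4 = 0

M = 0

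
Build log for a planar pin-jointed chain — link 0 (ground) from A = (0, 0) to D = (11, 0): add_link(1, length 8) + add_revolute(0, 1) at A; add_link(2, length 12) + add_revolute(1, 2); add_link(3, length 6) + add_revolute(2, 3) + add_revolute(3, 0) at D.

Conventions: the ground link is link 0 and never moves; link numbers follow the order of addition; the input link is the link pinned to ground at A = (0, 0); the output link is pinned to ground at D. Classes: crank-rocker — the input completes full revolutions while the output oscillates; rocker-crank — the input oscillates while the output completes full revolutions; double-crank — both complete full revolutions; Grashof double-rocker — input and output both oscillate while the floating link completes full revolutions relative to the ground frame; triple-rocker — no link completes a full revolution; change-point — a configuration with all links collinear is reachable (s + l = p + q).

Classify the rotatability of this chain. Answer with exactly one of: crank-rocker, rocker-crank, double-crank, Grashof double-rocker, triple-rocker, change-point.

lengths: ground=11, input=8, coupler=12, output=6
sorted: s=6 (shortest), l=12 (longest), p+q=19
s + l = 18 vs p + q = 19
s + l < p + q (Grashof) with shortest = output link → rocker-crank

rocker-crank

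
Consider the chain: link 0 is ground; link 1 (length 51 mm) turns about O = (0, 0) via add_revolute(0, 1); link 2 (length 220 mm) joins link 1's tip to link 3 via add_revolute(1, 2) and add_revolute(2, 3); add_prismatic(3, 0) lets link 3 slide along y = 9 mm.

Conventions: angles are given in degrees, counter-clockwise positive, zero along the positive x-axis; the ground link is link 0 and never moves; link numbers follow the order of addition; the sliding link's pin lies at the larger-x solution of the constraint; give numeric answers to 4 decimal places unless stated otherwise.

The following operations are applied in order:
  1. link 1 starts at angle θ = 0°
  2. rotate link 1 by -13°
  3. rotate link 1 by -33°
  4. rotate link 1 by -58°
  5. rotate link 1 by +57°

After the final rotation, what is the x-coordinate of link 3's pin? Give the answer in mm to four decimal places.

geometry: r = 51 mm, L = 220 mm, e = 9 mm; θ starts at 0°
rotate link 1 by -13°: θ ← 0° -13° = -13°
rotate link 1 by -33°: θ ← -13° -33° = -46°
rotate link 1 by -58°: θ ← -46° -58° = -104°
rotate link 1 by +57°: θ ← -104° +57° = -47°
crank pin P = (r cos θ, r sin θ) = (34.781916, -37.299039)
h = r sin θ − e = -37.299039 − 9 = -46.299039
x = r cos θ + √(L² − h²) = 34.781916 + 215.073009 = 249.854925

249.8549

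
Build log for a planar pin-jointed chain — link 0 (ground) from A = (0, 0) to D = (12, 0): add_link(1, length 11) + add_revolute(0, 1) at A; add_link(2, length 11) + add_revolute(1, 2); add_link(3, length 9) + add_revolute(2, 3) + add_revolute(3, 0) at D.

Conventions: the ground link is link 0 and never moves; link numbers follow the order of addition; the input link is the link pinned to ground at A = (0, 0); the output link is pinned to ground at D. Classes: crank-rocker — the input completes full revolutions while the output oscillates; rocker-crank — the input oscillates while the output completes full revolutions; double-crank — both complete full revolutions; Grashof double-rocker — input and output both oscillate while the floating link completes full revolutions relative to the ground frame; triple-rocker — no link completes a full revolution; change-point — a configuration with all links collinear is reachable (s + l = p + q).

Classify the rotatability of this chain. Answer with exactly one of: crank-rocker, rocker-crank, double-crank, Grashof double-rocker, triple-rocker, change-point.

lengths: ground=12, input=11, coupler=11, output=9
sorted: s=9 (shortest), l=12 (longest), p+q=22
s + l = 21 vs p + q = 22
s + l < p + q (Grashof) with shortest = output link → rocker-crank

rocker-crank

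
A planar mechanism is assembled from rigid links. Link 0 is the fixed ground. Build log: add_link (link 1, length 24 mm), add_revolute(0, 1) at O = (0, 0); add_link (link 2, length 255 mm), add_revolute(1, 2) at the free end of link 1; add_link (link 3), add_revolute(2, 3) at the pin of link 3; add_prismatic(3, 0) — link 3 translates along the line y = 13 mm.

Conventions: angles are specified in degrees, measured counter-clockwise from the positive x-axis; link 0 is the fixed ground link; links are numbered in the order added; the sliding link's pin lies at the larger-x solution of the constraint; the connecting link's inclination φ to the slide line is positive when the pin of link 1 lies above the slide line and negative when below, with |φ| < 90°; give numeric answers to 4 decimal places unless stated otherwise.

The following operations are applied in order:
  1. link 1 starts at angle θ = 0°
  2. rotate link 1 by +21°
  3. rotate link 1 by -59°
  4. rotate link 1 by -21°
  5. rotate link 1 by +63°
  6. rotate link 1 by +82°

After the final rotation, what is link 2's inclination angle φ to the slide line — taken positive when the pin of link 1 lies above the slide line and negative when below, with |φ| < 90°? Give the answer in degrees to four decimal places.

geometry: r = 24 mm, L = 255 mm, e = 13 mm; θ starts at 0°
rotate link 1 by +21°: θ ← 0° +21° = 21°
rotate link 1 by -59°: θ ← 21° -59° = -38°
rotate link 1 by -21°: θ ← -38° -21° = -59°
rotate link 1 by +63°: θ ← -59° +63° = 4°
rotate link 1 by +82°: θ ← 4° +82° = 86°
h = r sin θ − e = 23.941537 − 13 = 10.941537
sin φ = h / L = 10.941537 / 255 = 0.04290799
φ = arcsin(0.04290799) = 2.459202°

2.4592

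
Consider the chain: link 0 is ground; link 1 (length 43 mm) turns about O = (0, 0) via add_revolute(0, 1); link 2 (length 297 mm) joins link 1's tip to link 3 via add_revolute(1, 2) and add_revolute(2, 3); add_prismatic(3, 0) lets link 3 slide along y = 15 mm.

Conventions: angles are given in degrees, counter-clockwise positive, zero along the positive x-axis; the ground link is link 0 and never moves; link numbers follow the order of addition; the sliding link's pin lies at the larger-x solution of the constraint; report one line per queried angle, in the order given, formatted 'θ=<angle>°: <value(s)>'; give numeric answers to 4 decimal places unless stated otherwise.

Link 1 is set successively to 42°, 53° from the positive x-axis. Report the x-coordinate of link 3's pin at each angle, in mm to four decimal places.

geometry: r = 43 mm, L = 297 mm, e = 15 mm
θ=42°: crank pin P = (r cos θ, r sin θ) = (31.955227, 28.772616)
θ=42°: h = r sin θ − e = 28.772616 − 15 = 13.772616
θ=42°: x = r cos θ + √(L² − h²) = 31.955227 + 296.680493 = 328.635721
θ=53°: crank pin P = (r cos θ, r sin θ) = (25.878046, 34.341327)
θ=53°: h = r sin θ − e = 34.341327 − 15 = 19.341327
θ=53°: x = r cos θ + √(L² − h²) = 25.878046 + 296.369555 = 322.247601

θ=42°: 328.6357
θ=53°: 322.2476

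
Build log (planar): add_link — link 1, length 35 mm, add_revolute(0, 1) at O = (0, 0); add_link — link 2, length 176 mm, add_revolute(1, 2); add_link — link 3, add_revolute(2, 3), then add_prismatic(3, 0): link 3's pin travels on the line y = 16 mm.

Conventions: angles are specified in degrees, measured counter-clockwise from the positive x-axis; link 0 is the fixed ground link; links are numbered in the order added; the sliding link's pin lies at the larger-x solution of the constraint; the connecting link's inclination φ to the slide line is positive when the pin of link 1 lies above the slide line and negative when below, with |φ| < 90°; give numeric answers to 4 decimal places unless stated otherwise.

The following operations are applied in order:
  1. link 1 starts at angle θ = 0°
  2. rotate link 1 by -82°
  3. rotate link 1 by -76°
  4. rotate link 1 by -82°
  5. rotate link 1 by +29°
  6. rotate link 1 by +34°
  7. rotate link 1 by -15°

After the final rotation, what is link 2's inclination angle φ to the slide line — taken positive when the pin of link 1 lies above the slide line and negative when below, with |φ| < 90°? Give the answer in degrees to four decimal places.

geometry: r = 35 mm, L = 176 mm, e = 16 mm; θ starts at 0°
rotate link 1 by -82°: θ ← 0° -82° = -82°
rotate link 1 by -76°: θ ← -82° -76° = -158°
rotate link 1 by -82°: θ ← -158° -82° = -240°
rotate link 1 by +29°: θ ← -240° +29° = -211°
rotate link 1 by +34°: θ ← -211° +34° = -177°
rotate link 1 by -15°: θ ← -177° -15° = -192°
h = r sin θ − e = 7.276909 − 16 = -8.723091
sin φ = h / L = -8.723091 / 176 = -0.04956302
φ = arcsin(-0.04956302) = -2.840916°

-2.8409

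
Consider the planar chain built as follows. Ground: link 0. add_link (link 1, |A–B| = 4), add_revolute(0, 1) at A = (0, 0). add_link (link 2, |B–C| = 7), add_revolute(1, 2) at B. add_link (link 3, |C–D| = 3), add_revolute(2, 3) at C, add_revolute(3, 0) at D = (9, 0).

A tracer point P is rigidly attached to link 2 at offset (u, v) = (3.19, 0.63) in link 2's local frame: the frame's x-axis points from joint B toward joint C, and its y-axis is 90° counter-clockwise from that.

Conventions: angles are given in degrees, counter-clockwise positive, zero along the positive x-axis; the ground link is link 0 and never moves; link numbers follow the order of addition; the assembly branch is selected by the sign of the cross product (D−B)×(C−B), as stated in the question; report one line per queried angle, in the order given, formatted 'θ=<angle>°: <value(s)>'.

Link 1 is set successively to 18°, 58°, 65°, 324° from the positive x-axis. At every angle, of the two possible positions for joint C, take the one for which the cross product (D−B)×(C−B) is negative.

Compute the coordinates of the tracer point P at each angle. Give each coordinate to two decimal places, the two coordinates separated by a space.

A=(0,0), D=(9.00,0)
θ=18°: B = A + 4.00·(cos18°, sin18°) = (3.8042, 1.2361)
θ=18°: |BD| = 5.3408
θ=18°: circle(B,7.00) ∩ circle(D,3.00): a=6.4152, h=2.8010
θ=18°:   candidates: C₊=(10.6935,2.4763) cross=14.960; C₋=(9.3969,-2.9736) cross=-14.960
θ=18°:   branch - wants cross < 0 → take C=(9.3969,-2.9736) (cross=-14.960)
θ=18°: ex = (C−B)/|BC| = (0.7990,-0.6014); ey = (0.6014,0.7990)
θ=18°: P = B + 3.19·ex + 0.63·ey = (6.7318,-0.1790)
θ=58°: B = A + 4.00·(cos58°, sin58°) = (2.1197, 3.3922)
θ=58°: |BD| = 7.6711
θ=58°: circle(B,7.00) ∩ circle(D,3.00): a=6.4427, h=2.7370
θ=58°:   candidates: C₊=(9.1086,2.9980) cross=20.996; C₋=(6.6880,-1.9117) cross=-20.996
θ=58°:   branch - wants cross < 0 → take C=(6.6880,-1.9117) (cross=-20.996)
θ=58°: ex = (C−B)/|BC| = (0.6526,-0.7577); ey = (0.7577,0.6526)
θ=58°: P = B + 3.19·ex + 0.63·ey = (4.6789,1.3863)
θ=65°: B = A + 4.00·(cos65°, sin65°) = (1.6905, 3.6252)
θ=65°: |BD| = 8.1591
θ=65°: circle(B,7.00) ∩ circle(D,3.00): a=6.5308, h=2.5196
θ=65°:   candidates: C₊=(8.6607,2.9808) cross=20.558; C₋=(6.4217,-1.5338) cross=-20.558
θ=65°:   branch - wants cross < 0 → take C=(6.4217,-1.5338) (cross=-20.558)
θ=65°: ex = (C−B)/|BC| = (0.6759,-0.7370); ey = (0.7370,0.6759)
θ=65°: P = B + 3.19·ex + 0.63·ey = (4.3109,1.7000)
θ=324°: B = A + 4.00·(cos324°, sin324°) = (3.2361, -2.3511)
θ=324°: |BD| = 6.2250
θ=324°: circle(B,7.00) ∩ circle(D,3.00): a=6.3254, h=2.9983
θ=324°:   candidates: C₊=(7.9605,2.8141) cross=18.665; C₋=(10.2254,-2.7383) cross=-18.665
θ=324°:   branch - wants cross < 0 → take C=(10.2254,-2.7383) (cross=-18.665)
θ=324°: ex = (C−B)/|BC| = (0.9985,-0.0553); ey = (0.0553,0.9985)
θ=324°: P = B + 3.19·ex + 0.63·ey = (6.4560,-1.8986)

θ=18°: 6.73 -0.18
θ=58°: 4.68 1.39
θ=65°: 4.31 1.70
θ=324°: 6.46 -1.90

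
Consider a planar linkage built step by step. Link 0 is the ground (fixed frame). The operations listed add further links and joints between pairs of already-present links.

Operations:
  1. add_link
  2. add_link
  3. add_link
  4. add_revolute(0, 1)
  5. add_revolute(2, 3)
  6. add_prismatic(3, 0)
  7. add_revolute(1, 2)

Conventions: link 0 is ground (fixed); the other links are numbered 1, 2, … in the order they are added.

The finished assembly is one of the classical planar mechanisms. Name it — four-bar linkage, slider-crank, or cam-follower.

links: 4 (incl. ground); joints: 3 revolute, 1 prismatic, 0 higher (cam) pair, forming one closed loop
4 links, 3 revolutes + 1 prismatic in one loop → slider-crank

slider-crank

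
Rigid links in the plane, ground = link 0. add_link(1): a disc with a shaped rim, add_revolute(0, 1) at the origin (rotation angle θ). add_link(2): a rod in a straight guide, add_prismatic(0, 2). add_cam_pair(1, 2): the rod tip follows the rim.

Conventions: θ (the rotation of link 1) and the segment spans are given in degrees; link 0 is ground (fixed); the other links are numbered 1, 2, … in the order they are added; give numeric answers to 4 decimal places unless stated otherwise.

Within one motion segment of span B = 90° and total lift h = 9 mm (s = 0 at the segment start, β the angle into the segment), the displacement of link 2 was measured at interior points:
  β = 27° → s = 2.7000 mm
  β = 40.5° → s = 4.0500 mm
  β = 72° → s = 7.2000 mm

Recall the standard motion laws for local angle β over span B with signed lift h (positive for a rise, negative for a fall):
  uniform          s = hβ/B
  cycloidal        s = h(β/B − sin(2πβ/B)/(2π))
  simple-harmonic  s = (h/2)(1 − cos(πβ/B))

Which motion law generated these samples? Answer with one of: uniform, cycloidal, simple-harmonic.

candidates at β/B = r: uniform s = h·r (linear in β); cycloidal s = h·(r − sin(2πr)/(2π)); simple-harmonic s = (h/2)(1 − cos(πr))
β=27°: printed 2.7000 | uniform 2.7000, cycloidal 1.3377, simple-harmonic 1.8550
β=40.5°: printed 4.0500 | uniform 4.0500, cycloidal 3.6074, simple-harmonic 3.7960
β=72°: printed 7.2000 | uniform 7.2000, cycloidal 8.5623, simple-harmonic 8.1406
only one law matches every sample → uniform

uniform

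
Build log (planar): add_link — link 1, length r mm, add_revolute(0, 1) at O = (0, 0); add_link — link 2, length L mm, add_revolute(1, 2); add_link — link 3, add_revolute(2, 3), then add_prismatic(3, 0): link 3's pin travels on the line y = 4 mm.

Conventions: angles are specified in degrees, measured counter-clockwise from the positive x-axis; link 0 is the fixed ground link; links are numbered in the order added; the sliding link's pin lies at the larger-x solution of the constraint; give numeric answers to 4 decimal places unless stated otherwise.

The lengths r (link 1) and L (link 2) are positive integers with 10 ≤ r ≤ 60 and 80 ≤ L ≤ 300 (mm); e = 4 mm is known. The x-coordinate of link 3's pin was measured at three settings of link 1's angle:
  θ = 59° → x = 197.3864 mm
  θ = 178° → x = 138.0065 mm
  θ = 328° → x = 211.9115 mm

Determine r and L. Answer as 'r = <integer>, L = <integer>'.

constraint per measurement: (x − r cos θ)² + (r sin θ − e)² = L²
subtracting the θ₁ and θ₂ equations cancels the r² and L² terms:
r = (x₁² − x₂²) / (2[(x₁cos θ₁ + e sin θ₁) − (x₂cos θ₂ + e sin θ₂)]) = 41.0000 → r = 41
L² = (x₁ − r cos θ₁)² + (r sin θ₁ − e)² = 32040.9961 → L = 179.0000 → L = 179
check at θ₃=328°: x = 211.9115 (printed 211.9115) ✓

r = 41, L = 179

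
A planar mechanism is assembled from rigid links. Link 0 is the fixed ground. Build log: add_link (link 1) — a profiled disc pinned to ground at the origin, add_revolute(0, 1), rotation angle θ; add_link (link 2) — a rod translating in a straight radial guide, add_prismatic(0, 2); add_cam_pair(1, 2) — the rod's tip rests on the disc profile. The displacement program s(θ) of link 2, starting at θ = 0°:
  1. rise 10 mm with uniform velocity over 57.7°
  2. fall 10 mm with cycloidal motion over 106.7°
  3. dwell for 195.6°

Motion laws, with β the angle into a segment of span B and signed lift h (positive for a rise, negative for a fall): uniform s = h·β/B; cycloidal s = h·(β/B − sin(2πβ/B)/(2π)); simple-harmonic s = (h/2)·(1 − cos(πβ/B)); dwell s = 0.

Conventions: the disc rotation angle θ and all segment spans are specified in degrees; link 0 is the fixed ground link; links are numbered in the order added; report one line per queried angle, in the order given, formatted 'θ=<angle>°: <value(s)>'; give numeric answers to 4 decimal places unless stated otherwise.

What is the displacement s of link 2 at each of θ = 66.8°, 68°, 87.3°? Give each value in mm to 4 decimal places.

seg 1 [0°–57.7°] uniform, h=10: full span → s += 10 → s = 10.0000
seg 2 [57.7°–164.4°] cycloidal, h=-10: θ=66.8° here. β=9.1, B=106.7. -10·(0.0853 − sin(2π·0.0853)/(2π)) = -0.0402 → s = 9.9598
seg 2 [57.7°–164.4°] cycloidal, h=-10: θ=68° here. β=10.3, B=106.7. -10·(0.0965 − sin(2π·0.0965)/(2π)) = -0.0581 → s = 9.9419
seg 2 [57.7°–164.4°] cycloidal, h=-10: θ=87.3° here. β=29.6, B=106.7. -10·(0.2774 − sin(2π·0.2774)/(2π)) = -1.2061 → s = 8.7939

θ=66.8°: 9.9598
θ=68°: 9.9419
θ=87.3°: 8.7939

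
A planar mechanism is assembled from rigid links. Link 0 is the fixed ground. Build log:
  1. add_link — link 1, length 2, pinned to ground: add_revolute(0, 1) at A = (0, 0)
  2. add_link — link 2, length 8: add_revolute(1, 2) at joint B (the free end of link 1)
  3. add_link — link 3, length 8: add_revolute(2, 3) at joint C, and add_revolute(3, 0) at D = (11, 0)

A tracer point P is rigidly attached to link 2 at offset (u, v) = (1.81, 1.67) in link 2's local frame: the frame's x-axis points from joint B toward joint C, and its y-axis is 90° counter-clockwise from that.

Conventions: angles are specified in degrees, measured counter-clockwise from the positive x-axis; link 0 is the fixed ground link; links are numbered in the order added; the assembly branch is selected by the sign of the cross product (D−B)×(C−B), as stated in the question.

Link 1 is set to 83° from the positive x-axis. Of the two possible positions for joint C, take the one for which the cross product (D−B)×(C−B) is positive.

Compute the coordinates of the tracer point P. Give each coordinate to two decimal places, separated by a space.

A=(0,0), D=(11.00,0)
B = A + 2.00·(cos83°, sin83°) = (0.2437, 1.9851)
|BD| = 10.9379
circle(B,8.00) ∩ circle(D,8.00): a=5.4690, h=5.8387
  candidates: C₊=(6.6815,6.7343) cross=63.863; C₋=(4.5622,-4.7492) cross=-63.863
  branch + wants cross > 0 → take C=(6.6815,6.7343) (cross=63.863)
ex = (C−B)/|BC| = (0.8047,0.5937); ey = (-0.5937,0.8047)
P = B + 1.81·ex + 1.67·ey = (0.7089,4.4035)

0.71 4.40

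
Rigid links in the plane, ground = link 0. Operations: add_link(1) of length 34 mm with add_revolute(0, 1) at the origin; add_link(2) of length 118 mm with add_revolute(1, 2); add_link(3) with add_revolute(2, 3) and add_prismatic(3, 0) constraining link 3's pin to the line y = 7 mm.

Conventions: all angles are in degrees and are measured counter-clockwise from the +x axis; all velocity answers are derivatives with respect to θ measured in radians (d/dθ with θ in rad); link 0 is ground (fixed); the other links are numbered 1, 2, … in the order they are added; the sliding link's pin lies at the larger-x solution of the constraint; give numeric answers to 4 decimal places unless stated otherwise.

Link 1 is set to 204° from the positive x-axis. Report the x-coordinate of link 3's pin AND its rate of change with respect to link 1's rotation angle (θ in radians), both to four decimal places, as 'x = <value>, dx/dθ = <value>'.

geometry: r = 34 mm, L = 118 mm, e = 7 mm
crank pin P = (r cos θ, r sin θ) = (-31.060546, -13.829046)
h = r sin θ − e = -13.829046 − 7 = -20.829046
x = r cos θ + √(L² − h²) = -31.060546 + 116.147109 = 85.086563
dx/dθ = −r sin θ − h·r cos θ/√(L² − h²) (θ in radians; h = -20.829046) = 8.258855

x = 85.0866, dx/dθ = 8.2589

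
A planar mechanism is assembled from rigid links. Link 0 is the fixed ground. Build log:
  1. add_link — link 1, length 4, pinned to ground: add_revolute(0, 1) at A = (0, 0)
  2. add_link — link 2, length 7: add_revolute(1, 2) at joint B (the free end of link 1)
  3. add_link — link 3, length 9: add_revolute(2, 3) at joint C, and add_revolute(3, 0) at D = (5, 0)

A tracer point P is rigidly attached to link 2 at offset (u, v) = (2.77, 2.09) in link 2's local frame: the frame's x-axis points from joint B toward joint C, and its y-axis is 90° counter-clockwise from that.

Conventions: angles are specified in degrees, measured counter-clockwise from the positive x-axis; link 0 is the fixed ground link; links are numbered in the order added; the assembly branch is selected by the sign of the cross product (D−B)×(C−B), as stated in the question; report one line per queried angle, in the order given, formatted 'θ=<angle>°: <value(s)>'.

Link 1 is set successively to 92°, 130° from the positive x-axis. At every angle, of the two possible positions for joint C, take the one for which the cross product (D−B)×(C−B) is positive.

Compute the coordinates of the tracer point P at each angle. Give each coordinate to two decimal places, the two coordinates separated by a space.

A=(0,0), D=(5.00,0)
θ=92°: B = A + 4.00·(cos92°, sin92°) = (-0.1396, 3.9976)
θ=92°: |BD| = 6.5112
θ=92°: circle(B,7.00) ∩ circle(D,9.00): a=0.7983, h=6.9543
θ=92°:   candidates: C₊=(4.7602,8.9968) cross=45.281; C₋=(-3.7791,-1.9819) cross=-45.281
θ=92°:   branch + wants cross > 0 → take C=(4.7602,8.9968) (cross=45.281)
θ=92°: ex = (C−B)/|BC| = (0.7000,0.7142); ey = (-0.7142,0.7000)
θ=92°: P = B + 2.77·ex + 2.09·ey = (0.3067,7.4388)
θ=130°: B = A + 4.00·(cos130°, sin130°) = (-2.5712, 3.0642)
θ=130°: |BD| = 8.1677
θ=130°: circle(B,7.00) ∩ circle(D,9.00): a=2.1249, h=6.6697
θ=130°:   candidates: C₊=(1.9008,8.4495) cross=54.476; C₋=(-3.1036,-3.9155) cross=-54.476
θ=130°:   branch + wants cross > 0 → take C=(1.9008,8.4495) (cross=54.476)
θ=130°: ex = (C−B)/|BC| = (0.6388,0.7693); ey = (-0.7693,0.6388)
θ=130°: P = B + 2.77·ex + 2.09·ey = (-2.4095,6.5304)

θ=92°: 0.31 7.44
θ=130°: -2.41 6.53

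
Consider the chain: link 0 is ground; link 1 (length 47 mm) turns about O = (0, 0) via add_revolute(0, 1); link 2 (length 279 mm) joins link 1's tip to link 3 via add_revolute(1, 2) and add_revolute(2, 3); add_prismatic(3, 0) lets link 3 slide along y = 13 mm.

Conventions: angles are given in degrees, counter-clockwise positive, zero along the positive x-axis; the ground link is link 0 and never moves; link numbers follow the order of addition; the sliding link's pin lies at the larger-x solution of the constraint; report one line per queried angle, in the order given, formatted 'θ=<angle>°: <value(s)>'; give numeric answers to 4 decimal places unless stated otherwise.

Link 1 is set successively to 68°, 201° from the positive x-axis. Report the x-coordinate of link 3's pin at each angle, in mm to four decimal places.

geometry: r = 47 mm, L = 279 mm, e = 13 mm
θ=68°: crank pin P = (r cos θ, r sin θ) = (17.606510, 43.577641)
θ=68°: h = r sin θ − e = 43.577641 − 13 = 30.577641
θ=68°: x = r cos θ + √(L² − h²) = 17.606510 + 277.319325 = 294.925835
θ=201°: crank pin P = (r cos θ, r sin θ) = (-43.878280, -16.843294)
θ=201°: h = r sin θ − e = -16.843294 − 13 = -29.843294
θ=201°: x = r cos θ + √(L² − h²) = -43.878280 + 277.399311 = 233.521031

θ=68°: 294.9258
θ=201°: 233.5210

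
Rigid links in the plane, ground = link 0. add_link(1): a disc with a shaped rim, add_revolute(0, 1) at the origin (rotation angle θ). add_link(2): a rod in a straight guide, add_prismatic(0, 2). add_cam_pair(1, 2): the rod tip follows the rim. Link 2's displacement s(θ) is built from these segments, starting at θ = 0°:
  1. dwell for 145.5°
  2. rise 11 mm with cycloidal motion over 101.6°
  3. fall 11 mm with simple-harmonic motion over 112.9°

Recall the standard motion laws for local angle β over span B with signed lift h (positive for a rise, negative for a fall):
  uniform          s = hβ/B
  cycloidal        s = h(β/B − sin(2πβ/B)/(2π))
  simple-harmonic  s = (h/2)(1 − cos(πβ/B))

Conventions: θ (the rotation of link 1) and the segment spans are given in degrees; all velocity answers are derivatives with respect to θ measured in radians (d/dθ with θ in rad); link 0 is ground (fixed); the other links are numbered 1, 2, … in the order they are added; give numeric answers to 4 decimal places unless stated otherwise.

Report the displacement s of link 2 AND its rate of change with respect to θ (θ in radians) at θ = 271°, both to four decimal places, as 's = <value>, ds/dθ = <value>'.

segment 1 (0° to 145.5°, dwell): s unchanged at 0.0000
segment 2 (145.5° to 247.1°, cycloidal, h = 11) is passed completely: s = 0.0000 + (11) = 11.0000
θ = 271° falls in segment 3 (247.1° to 360°, simple-harmonic, h = -11): β = 271 − 247.1 = 23.9°, B = 112.9°; Δs = -11/2·(1 − cos(π·0.2117)) = -1.1721; s = 11.0000 − 1.1721 = 9.8279
velocity in seg [247.1°–360°] (simple-harmonic), θ in radians: β = 23.9° = 0.4171 rad, B = 112.9° = 1.9705 rad; ds/dθ = (πh/(2B)) sin(πβ/B) = (π·(-11)/(2·1.9705)) sin(π·0.2117) = -5.411222 mm/rad

s = 9.8279, ds/dθ = -5.4112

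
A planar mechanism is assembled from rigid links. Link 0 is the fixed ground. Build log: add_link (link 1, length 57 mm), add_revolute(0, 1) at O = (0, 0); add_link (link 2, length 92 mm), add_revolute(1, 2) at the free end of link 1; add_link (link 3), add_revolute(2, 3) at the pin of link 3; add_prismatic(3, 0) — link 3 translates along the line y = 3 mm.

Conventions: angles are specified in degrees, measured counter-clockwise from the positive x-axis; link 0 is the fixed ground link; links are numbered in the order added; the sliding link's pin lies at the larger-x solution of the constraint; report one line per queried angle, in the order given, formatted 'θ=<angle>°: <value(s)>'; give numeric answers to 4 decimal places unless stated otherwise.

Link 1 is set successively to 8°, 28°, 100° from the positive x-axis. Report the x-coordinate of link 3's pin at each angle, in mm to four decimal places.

geometry: r = 57 mm, L = 92 mm, e = 3 mm
θ=8°: crank pin P = (r cos θ, r sin θ) = (56.445280, 7.932867)
θ=8°: h = r sin θ − e = 7.932867 − 3 = 4.932867
θ=8°: x = r cos θ + √(L² − h²) = 56.445280 + 91.867659 = 148.312939
θ=28°: crank pin P = (r cos θ, r sin θ) = (50.328013, 26.759879)
θ=28°: h = r sin θ − e = 26.759879 − 3 = 23.759879
θ=28°: x = r cos θ + √(L² − h²) = 50.328013 + 88.878952 = 139.206965
θ=100°: crank pin P = (r cos θ, r sin θ) = (-9.897946, 56.134042)
θ=100°: h = r sin θ − e = 56.134042 − 3 = 53.134042
θ=100°: x = r cos θ + √(L² − h²) = -9.897946 + 75.105084 = 65.207138

θ=8°: 148.3129
θ=28°: 139.2070
θ=100°: 65.2071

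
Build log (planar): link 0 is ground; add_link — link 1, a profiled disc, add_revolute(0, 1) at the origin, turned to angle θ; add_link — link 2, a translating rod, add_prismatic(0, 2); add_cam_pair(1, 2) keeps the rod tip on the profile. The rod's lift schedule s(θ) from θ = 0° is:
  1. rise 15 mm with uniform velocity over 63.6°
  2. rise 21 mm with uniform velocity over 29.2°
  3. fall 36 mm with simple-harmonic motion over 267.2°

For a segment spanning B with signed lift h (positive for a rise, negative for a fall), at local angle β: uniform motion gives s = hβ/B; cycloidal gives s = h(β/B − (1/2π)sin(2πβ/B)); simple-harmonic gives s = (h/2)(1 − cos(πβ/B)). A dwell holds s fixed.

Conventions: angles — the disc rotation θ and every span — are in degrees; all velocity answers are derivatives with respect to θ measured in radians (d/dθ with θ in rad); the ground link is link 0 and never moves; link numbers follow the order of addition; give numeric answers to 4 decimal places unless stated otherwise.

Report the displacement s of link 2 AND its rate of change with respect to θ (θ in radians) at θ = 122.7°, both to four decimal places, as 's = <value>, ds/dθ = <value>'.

seg 1 [0°–63.6°] uniform, h=15: full span → s += 15 → s = 15.0000
seg 2 [63.6°–92.8°] uniform, h=21: full span → s += 21 → s = 36.0000
seg 3 [92.8°–360°] simple-harmonic, h=-36: θ=122.7° here. β=29.9, B=267.2. -36/2·(1 − cos(π·0.1119)) = -1.1009 → s = 34.8991
velocity in seg [92.8°–360°] (simple-harmonic), θ in radians: β = 29.9° = 0.5219 rad, B = 267.2° = 4.6635 rad; ds/dθ = (πh/(2B)) sin(πβ/B) = (π·(-36)/(2·4.6635)) sin(π·0.1119) = -4.175520 mm/rad

s = 34.8991, ds/dθ = -4.1755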